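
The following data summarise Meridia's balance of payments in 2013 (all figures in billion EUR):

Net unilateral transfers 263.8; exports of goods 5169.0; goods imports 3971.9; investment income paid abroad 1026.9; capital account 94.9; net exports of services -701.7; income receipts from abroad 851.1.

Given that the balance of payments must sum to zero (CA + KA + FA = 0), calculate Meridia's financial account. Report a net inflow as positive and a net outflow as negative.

-678.3

Goods balance = 5169.0 - 3971.9 = 1197.1
Services balance = -701.7
Trade balance (goods + services) = 1197.1 + (-701.7) = 495.4
Net primary income = 851.1 - 1026.9 = -175.8
Net secondary income = 263.8
Current account = 495.4 + (-175.8) + 263.8 = 583.4
Financial account = -(583.4 + 94.9) = -678.3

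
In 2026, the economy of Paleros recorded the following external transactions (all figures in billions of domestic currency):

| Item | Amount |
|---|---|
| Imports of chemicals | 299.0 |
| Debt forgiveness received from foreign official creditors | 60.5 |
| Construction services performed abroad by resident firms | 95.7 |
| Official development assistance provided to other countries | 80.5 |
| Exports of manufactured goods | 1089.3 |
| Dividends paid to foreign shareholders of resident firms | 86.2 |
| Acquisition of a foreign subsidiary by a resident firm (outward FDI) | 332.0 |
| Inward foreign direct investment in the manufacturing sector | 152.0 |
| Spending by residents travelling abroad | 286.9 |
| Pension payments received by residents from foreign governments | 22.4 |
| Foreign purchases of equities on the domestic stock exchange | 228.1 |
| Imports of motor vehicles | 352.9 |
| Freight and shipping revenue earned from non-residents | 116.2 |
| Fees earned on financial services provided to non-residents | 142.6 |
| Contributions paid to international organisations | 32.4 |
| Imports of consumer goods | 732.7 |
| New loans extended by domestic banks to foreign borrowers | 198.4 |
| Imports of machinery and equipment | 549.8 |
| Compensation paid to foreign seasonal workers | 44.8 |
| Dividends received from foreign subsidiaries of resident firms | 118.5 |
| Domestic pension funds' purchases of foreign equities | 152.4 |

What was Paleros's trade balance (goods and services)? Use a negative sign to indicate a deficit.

-777.5

Goods: -549.8 - 352.9 - 299.0 - 732.7 + 1089.3 = -845.1
Services: 142.6 + 116.2 - 286.9 + 95.7 = 67.6
Trade balance = -845.1 + 67.6 = -777.5
(Excluded from the trade balance — capital account: debt forgiveness received from foreign official creditors 60.5; secondary income: official development assistance provided to other countries 80.5, pension payments received by residents from foreign governments 22.4, contributions paid to international organisations 32.4; primary income: dividends paid to foreign shareholders of resident firms 86.2, compensation paid to foreign seasonal workers 44.8, dividends received from foreign subsidiaries of resident firms 118.5; financial account: acquisition of a foreign subsidiary by a resident firm (outward FDI) 332.0, inward foreign direct investment in the manufacturing sector 152.0, foreign purchases of equities on the domestic stock exchange 228.1, new loans extended by domestic banks to foreign borrowers 198.4, domestic pension funds' purchases of foreign equities 152.4.)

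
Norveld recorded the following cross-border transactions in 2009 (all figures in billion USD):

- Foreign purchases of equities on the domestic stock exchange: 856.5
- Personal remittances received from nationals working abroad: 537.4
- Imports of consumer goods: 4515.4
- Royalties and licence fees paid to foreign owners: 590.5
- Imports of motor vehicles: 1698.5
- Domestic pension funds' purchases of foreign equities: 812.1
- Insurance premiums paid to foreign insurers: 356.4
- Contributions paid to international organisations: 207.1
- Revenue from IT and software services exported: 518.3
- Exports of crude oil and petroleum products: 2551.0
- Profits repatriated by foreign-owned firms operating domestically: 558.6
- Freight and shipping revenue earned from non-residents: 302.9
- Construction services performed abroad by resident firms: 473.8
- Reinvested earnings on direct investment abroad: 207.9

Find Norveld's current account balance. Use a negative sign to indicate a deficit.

-3335.2

Goods: -4515.4 + 2551.0 - 1698.5 = -3662.9
Services: 473.8 - 590.5 + 518.3 - 356.4 + 302.9 = 348.1
Primary income: -558.6 + 207.9 = -350.7
Secondary income: 537.4 - 207.1 = 330.3
Current account = (-3662.9) + 348.1 + (-350.7) + 330.3 = -3335.2
(Excluded from the current account — financial account: foreign purchases of equities on the domestic stock exchange 856.5, domestic pension funds' purchases of foreign equities 812.1.)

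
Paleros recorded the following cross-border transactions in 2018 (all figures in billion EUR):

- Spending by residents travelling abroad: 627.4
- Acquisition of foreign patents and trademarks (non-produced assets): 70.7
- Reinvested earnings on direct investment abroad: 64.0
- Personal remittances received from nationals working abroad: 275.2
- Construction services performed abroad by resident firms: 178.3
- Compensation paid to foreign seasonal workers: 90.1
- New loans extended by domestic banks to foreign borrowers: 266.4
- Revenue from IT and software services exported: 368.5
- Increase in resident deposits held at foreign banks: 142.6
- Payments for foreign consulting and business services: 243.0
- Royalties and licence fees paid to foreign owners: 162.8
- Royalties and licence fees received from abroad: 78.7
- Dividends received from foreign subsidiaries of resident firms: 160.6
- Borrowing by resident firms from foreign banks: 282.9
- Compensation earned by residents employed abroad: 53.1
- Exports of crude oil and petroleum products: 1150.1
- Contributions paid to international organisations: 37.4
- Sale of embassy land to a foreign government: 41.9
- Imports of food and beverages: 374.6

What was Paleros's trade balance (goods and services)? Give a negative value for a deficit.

367.8

Goods: 1150.1 - 374.6 = 775.5
Services: 368.5 - 162.8 - 243.0 + 78.7 + 178.3 - 627.4 = -407.7
Trade balance = 775.5 + (-407.7) = 367.8
(Excluded from the trade balance — capital account: acquisition of foreign patents and trademarks (non-produced assets) 70.7, sale of embassy land to a foreign government 41.9; primary income: reinvested earnings on direct investment abroad 64.0, compensation paid to foreign seasonal workers 90.1, dividends received from foreign subsidiaries of resident firms 160.6, compensation earned by residents employed abroad 53.1; secondary income: personal remittances received from nationals working abroad 275.2, contributions paid to international organisations 37.4; financial account: new loans extended by domestic banks to foreign borrowers 266.4, increase in resident deposits held at foreign banks 142.6, borrowing by resident firms from foreign banks 282.9.)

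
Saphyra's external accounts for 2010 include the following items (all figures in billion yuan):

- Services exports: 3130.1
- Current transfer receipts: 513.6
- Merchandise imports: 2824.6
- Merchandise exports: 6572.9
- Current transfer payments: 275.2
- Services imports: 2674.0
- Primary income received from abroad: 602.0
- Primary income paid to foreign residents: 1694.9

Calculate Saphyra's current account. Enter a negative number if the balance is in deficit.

Goods balance = 6572.9 - 2824.6 = 3748.3
Services balance = 3130.1 - 2674.0 = 456.1
Trade balance (goods + services) = 3748.3 + 456.1 = 4204.4
Net primary income = 602.0 - 1694.9 = -1092.9
Net secondary income = 513.6 - 275.2 = 238.4
Current account = 4204.4 + (-1092.9) + 238.4 = 3349.9

3349.9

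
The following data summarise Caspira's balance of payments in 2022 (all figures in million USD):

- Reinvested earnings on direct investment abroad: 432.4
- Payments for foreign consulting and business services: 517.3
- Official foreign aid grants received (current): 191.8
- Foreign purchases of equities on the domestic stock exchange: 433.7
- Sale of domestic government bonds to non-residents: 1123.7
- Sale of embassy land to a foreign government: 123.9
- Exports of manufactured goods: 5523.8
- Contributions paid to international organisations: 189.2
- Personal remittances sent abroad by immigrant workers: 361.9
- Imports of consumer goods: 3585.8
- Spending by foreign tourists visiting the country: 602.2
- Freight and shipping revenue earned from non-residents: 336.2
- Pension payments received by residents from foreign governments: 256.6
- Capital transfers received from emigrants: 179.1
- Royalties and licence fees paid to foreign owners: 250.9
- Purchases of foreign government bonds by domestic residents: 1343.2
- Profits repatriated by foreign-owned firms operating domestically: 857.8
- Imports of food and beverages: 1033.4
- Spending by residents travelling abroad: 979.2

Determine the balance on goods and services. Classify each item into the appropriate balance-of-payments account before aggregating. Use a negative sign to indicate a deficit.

95.6

Goods: -1033.4 - 3585.8 + 5523.8 = 904.6
Services: -979.2 - 250.9 - 517.3 + 602.2 + 336.2 = -809.0
Trade balance = 904.6 + (-809.0) = 95.6
(Excluded from the trade balance — primary income: reinvested earnings on direct investment abroad 432.4, profits repatriated by foreign-owned firms operating domestically 857.8; secondary income: official foreign aid grants received (current) 191.8, contributions paid to international organisations 189.2, personal remittances sent abroad by immigrant workers 361.9, pension payments received by residents from foreign governments 256.6; financial account: foreign purchases of equities on the domestic stock exchange 433.7, sale of domestic government bonds to non-residents 1123.7, purchases of foreign government bonds by domestic residents 1343.2; capital account: sale of embassy land to a foreign government 123.9, capital transfers received from emigrants 179.1.)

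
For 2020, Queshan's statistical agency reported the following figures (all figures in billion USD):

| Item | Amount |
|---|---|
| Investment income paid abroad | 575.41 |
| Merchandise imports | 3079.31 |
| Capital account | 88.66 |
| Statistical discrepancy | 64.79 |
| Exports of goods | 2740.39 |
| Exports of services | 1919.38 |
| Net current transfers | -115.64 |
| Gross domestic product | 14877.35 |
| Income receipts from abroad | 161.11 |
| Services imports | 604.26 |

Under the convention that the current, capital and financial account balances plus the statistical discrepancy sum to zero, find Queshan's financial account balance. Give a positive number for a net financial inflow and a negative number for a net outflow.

-599.71

Goods balance = 2740.39 - 3079.31 = -338.92
Services balance = 1919.38 - 604.26 = 1315.12
Trade balance (goods + services) = -338.92 + 1315.12 = 976.20
Net primary income = 161.11 - 575.41 = -414.30
Net secondary income = -115.64
Current account = 976.20 + (-414.30) + (-115.64) = 446.26
Financial account = -(446.26 + 88.66 + 64.79) = -599.71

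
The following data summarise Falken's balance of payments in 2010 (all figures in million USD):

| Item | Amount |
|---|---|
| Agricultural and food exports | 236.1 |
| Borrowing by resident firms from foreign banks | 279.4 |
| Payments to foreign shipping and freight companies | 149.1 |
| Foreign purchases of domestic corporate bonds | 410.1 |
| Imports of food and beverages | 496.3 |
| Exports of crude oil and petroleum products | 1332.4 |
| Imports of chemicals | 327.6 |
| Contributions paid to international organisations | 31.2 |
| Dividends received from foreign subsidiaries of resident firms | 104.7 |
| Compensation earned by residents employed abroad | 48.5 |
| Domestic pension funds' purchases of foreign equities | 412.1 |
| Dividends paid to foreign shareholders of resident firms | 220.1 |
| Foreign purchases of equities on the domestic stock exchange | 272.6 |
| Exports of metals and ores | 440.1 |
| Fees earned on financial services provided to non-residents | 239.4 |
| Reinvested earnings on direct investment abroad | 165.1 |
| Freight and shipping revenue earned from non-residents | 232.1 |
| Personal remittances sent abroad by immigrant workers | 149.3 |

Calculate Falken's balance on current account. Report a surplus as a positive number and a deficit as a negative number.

Goods: 440.1 + 236.1 - 496.3 + 1332.4 - 327.6 = 1184.7
Services: 239.4 - 149.1 + 232.1 = 322.4
Primary income: 48.5 + 165.1 - 220.1 + 104.7 = 98.2
Secondary income: -149.3 - 31.2 = -180.5
Current account = 1184.7 + 322.4 + 98.2 + (-180.5) = 1424.8
(Excluded from the current account — financial account: borrowing by resident firms from foreign banks 279.4, foreign purchases of domestic corporate bonds 410.1, domestic pension funds' purchases of foreign equities 412.1, foreign purchases of equities on the domestic stock exchange 272.6.)

1424.8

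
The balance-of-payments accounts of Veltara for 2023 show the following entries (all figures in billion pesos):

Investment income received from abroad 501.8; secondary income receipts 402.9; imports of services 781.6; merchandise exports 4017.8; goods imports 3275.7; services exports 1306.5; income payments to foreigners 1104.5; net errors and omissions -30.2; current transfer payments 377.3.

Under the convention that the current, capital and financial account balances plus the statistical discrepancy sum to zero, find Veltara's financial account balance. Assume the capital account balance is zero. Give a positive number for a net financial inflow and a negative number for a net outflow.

-659.7

Goods balance = 4017.8 - 3275.7 = 742.1
Services balance = 1306.5 - 781.6 = 524.9
Trade balance (goods + services) = 742.1 + 524.9 = 1267.0
Net primary income = 501.8 - 1104.5 = -602.7
Net secondary income = 402.9 - 377.3 = 25.6
Current account = 1267.0 + (-602.7) + 25.6 = 689.9
Financial account = -(689.9 + (-30.2)) = -659.7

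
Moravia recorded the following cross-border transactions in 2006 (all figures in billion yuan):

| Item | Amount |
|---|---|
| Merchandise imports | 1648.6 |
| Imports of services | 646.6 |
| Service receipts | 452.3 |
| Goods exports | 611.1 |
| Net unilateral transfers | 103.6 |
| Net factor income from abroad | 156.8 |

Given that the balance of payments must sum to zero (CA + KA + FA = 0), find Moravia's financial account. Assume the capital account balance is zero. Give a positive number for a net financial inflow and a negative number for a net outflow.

Goods balance = 611.1 - 1648.6 = -1037.5
Services balance = 452.3 - 646.6 = -194.3
Trade balance (goods + services) = -1037.5 + (-194.3) = -1231.8
Net primary income = 156.8
Net secondary income = 103.6
Current account = -1231.8 + 156.8 + 103.6 = -971.4
Financial account = -(-971.4) = 971.4

971.4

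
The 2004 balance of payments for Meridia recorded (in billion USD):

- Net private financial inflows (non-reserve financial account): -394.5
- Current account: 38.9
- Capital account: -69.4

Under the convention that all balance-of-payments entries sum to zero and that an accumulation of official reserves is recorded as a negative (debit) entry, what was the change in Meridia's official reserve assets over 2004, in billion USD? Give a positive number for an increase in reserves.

-425.0

Official reserve transactions balance = -(38.9 + (-69.4) + (-394.5)) = 425.0
An accumulation of reserves is recorded as a debit (negative entry), so the change in the stock of reserves is the negative of that balance.
Change in official reserves = -(425.0) = -425.0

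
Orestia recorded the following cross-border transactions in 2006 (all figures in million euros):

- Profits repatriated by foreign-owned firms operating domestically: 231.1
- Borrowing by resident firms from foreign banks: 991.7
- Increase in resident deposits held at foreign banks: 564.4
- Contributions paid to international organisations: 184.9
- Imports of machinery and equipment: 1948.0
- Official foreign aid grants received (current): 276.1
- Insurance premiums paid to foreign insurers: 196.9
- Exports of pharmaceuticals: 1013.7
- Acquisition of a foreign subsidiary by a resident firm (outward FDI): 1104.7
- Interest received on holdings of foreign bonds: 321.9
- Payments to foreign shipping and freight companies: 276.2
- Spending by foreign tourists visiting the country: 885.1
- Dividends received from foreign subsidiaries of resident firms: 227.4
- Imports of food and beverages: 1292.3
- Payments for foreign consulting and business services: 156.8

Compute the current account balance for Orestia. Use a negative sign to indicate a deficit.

-1562.0

Goods: -1948.0 + 1013.7 - 1292.3 = -2226.6
Services: -196.9 - 156.8 - 276.2 + 885.1 = 255.2
Primary income: 321.9 - 231.1 + 227.4 = 318.2
Secondary income: 276.1 - 184.9 = 91.2
Current account = (-2226.6) + 255.2 + 318.2 + 91.2 = -1562.0
(Excluded from the current account — financial account: borrowing by resident firms from foreign banks 991.7, increase in resident deposits held at foreign banks 564.4, acquisition of a foreign subsidiary by a resident firm (outward FDI) 1104.7.)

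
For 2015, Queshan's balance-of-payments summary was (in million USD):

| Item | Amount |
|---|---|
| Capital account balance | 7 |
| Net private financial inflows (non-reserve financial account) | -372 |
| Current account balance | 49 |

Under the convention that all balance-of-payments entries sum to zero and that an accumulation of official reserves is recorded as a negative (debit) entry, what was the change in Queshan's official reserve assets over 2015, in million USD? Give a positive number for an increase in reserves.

Official reserve transactions balance = -(49 + 7 + (-372)) = 316
An accumulation of reserves is recorded as a debit (negative entry), so the change in the stock of reserves is the negative of that balance.
Change in official reserves = -(316) = -316

-316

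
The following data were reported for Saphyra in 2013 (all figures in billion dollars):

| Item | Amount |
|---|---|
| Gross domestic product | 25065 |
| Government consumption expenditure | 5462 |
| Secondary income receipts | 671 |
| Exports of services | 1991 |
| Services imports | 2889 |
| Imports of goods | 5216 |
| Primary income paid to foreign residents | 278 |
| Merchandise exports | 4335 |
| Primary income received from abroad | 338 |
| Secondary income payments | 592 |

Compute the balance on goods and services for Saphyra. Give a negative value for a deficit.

Goods balance = 4335 - 5216 = -881
Services balance = 1991 - 2889 = -898
Trade balance (goods + services) = -881 + (-898) = -1779

-1779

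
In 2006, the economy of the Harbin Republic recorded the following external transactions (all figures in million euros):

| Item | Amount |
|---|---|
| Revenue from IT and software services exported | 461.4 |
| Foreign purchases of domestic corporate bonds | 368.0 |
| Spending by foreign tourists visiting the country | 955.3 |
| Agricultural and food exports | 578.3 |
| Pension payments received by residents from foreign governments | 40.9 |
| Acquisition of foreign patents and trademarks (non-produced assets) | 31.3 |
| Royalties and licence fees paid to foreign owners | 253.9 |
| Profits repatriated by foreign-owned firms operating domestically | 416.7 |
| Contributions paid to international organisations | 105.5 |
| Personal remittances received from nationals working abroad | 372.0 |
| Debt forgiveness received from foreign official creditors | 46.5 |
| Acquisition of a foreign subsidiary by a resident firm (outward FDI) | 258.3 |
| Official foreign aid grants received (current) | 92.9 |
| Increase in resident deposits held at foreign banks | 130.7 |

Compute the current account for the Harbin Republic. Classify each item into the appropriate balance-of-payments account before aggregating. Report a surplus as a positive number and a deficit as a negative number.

Goods: 578.3
Services: -253.9 + 955.3 + 461.4 = 1162.8
Primary income: -416.7
Secondary income: -105.5 + 92.9 + 40.9 + 372.0 = 400.3
Current account = 578.3 + 1162.8 + (-416.7) + 400.3 = 1724.7
(Excluded from the current account — financial account: foreign purchases of domestic corporate bonds 368.0, acquisition of a foreign subsidiary by a resident firm (outward FDI) 258.3, increase in resident deposits held at foreign banks 130.7; capital account: acquisition of foreign patents and trademarks (non-produced assets) 31.3, debt forgiveness received from foreign official creditors 46.5.)

1724.7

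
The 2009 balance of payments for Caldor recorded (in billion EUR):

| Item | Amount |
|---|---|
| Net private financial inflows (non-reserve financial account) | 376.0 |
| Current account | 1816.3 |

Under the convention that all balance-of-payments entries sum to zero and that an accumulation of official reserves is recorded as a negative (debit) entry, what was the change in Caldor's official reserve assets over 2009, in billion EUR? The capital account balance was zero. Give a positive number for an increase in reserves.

2192.3

Official reserve transactions balance = -(1816.3 + 376.0) = -2192.3
An accumulation of reserves is recorded as a debit (negative entry), so the change in the stock of reserves is the negative of that balance.
Change in official reserves = -(-2192.3) = 2192.3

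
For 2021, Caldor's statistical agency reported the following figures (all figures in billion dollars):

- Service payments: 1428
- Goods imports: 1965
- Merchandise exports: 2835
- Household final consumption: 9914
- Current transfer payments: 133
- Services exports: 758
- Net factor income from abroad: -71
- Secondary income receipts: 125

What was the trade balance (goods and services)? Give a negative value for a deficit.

Goods balance = 2835 - 1965 = 870
Services balance = 758 - 1428 = -670
Trade balance (goods + services) = 870 + (-670) = 200

200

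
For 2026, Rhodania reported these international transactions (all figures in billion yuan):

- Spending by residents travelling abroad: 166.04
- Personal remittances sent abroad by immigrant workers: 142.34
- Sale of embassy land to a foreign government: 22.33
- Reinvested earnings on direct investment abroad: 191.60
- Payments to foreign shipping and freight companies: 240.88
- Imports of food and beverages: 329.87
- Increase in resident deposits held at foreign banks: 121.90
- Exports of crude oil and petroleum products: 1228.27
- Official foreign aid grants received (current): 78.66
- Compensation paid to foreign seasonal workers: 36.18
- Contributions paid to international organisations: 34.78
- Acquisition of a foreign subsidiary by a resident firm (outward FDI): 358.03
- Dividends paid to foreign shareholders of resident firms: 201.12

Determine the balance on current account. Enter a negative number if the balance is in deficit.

347.32

Goods: 1228.27 - 329.87 = 898.40
Services: -240.88 - 166.04 = -406.92
Primary income: -201.12 + 191.60 - 36.18 = -45.70
Secondary income: -34.78 + 78.66 - 142.34 = -98.46
Current account = 898.40 + (-406.92) + (-45.70) + (-98.46) = 347.32
(Excluded from the current account — capital account: sale of embassy land to a foreign government 22.33; financial account: increase in resident deposits held at foreign banks 121.90, acquisition of a foreign subsidiary by a resident firm (outward FDI) 358.03.)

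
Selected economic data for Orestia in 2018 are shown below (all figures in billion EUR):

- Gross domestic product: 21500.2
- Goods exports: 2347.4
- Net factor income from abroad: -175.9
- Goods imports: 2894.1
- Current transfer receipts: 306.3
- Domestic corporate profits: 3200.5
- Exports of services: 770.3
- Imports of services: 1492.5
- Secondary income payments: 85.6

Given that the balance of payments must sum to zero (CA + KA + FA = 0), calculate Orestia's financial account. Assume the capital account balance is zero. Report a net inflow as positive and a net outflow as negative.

1224.1

Goods balance = 2347.4 - 2894.1 = -546.7
Services balance = 770.3 - 1492.5 = -722.2
Trade balance (goods + services) = -546.7 + (-722.2) = -1268.9
Net primary income = -175.9
Net secondary income = 306.3 - 85.6 = 220.7
Current account = -1268.9 + (-175.9) + 220.7 = -1224.1
Financial account = -(-1224.1) = 1224.1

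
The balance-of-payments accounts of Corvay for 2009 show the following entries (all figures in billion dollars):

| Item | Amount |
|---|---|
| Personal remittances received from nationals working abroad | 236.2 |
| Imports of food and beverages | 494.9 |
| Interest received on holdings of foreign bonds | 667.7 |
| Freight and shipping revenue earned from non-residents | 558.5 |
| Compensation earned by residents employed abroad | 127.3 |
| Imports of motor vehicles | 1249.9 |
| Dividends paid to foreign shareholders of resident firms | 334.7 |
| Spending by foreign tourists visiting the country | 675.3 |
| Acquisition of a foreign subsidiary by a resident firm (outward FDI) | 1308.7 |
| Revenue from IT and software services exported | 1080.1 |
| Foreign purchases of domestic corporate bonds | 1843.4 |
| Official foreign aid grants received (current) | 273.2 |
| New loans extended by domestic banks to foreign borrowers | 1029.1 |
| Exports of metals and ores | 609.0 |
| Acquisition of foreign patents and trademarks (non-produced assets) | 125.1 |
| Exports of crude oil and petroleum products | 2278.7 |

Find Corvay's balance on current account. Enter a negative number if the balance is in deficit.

Goods: 2278.7 - 494.9 + 609.0 - 1249.9 = 1142.9
Services: 675.3 + 558.5 + 1080.1 = 2313.9
Primary income: -334.7 + 127.3 + 667.7 = 460.3
Secondary income: 236.2 + 273.2 = 509.4
Current account = 1142.9 + 2313.9 + 460.3 + 509.4 = 4426.5
(Excluded from the current account — financial account: acquisition of a foreign subsidiary by a resident firm (outward FDI) 1308.7, foreign purchases of domestic corporate bonds 1843.4, new loans extended by domestic banks to foreign borrowers 1029.1; capital account: acquisition of foreign patents and trademarks (non-produced assets) 125.1.)

4426.5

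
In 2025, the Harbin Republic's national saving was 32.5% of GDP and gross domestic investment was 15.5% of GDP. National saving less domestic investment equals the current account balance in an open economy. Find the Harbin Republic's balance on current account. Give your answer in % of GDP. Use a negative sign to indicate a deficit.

S - I = CA (net lending to the rest of the world).
CA = S - I = 32.5 - 15.5 = 17.0

17.0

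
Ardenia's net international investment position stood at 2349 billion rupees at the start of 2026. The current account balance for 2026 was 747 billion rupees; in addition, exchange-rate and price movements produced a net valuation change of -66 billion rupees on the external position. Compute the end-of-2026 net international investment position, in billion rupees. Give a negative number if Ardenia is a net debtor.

3030

Change in NIIP = current account + net valuation change = 747 + (-66) = 681
End-of-year NIIP = 2349 + 681 = 3030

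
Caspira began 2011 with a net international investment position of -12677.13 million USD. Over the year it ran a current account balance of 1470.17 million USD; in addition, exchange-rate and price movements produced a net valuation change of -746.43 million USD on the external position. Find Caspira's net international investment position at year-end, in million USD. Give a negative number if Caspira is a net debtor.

-11953.39

Change in NIIP = current account + net valuation change = 1470.17 + (-746.43) = 723.74
End-of-year NIIP = -12677.13 + 723.74 = -11953.39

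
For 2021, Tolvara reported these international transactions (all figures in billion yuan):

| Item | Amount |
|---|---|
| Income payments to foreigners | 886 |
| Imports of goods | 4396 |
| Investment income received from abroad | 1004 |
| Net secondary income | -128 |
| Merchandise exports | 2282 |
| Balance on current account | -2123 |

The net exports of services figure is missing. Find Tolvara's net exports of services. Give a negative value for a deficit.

1

Current account = goods balance + services balance + net primary income + net secondary income
Sum of the known components = -2124
Net exports of services = CA - (known components) = -2123 - (-2124) = 1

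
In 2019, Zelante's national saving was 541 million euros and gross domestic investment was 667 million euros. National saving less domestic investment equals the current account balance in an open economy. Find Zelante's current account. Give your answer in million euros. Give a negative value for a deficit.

S - I = CA (net lending to the rest of the world).
CA = S - I = 541 - 667 = -126

-126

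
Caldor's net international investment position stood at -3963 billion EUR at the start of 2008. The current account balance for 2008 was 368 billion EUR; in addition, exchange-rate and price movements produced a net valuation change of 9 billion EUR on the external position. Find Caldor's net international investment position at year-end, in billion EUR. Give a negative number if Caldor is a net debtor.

Change in NIIP = current account + net valuation change = 368 + 9 = 377
End-of-year NIIP = -3963 + 377 = -3586

-3586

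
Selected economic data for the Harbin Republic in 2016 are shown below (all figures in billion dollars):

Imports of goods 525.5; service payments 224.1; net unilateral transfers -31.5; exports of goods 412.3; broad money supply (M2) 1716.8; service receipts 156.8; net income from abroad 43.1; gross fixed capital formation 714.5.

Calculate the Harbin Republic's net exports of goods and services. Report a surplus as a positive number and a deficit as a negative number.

-180.5

Goods balance = 412.3 - 525.5 = -113.2
Services balance = 156.8 - 224.1 = -67.3
Trade balance (goods + services) = -113.2 + (-67.3) = -180.5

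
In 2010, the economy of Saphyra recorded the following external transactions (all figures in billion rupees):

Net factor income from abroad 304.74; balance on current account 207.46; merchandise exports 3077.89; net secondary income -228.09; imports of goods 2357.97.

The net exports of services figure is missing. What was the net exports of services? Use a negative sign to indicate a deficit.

-589.11

Current account = goods balance + services balance + net primary income + net secondary income
Sum of the known components = 796.57
Net exports of services = CA - (known components) = 207.46 - 796.57 = -589.11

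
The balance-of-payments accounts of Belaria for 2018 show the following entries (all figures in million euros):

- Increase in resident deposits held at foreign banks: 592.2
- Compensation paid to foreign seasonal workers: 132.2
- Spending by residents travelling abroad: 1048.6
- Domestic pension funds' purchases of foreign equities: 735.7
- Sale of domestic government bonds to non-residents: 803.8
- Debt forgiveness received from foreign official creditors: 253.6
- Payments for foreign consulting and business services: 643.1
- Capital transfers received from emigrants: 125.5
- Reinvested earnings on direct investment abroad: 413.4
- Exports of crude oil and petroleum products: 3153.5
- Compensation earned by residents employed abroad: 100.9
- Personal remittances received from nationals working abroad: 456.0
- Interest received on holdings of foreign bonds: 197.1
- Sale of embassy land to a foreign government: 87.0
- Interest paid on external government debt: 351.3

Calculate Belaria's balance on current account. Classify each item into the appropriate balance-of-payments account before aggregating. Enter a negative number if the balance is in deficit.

Goods: 3153.5
Services: -1048.6 - 643.1 = -1691.7
Primary income: -132.2 + 100.9 - 351.3 + 197.1 + 413.4 = 227.9
Secondary income: 456.0
Current account = 3153.5 + (-1691.7) + 227.9 + 456.0 = 2145.7
(Excluded from the current account — financial account: increase in resident deposits held at foreign banks 592.2, domestic pension funds' purchases of foreign equities 735.7, sale of domestic government bonds to non-residents 803.8; capital account: debt forgiveness received from foreign official creditors 253.6, capital transfers received from emigrants 125.5, sale of embassy land to a foreign government 87.0.)

2145.7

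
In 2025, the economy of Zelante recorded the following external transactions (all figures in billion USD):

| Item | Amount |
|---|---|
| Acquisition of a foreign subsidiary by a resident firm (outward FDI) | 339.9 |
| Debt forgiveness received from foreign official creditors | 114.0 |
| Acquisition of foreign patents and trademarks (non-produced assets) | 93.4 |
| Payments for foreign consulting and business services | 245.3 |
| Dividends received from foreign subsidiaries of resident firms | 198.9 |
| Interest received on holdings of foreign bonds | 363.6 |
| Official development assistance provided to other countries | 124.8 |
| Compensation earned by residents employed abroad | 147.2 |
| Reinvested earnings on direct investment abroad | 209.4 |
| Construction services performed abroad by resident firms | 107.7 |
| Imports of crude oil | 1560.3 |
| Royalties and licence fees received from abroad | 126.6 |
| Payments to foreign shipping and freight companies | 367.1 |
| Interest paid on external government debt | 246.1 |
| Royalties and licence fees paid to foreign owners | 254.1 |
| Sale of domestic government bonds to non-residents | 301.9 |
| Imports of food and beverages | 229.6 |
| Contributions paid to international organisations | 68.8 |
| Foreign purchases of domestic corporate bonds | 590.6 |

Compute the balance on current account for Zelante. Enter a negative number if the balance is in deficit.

Goods: -229.6 - 1560.3 = -1789.9
Services: -245.3 - 254.1 - 367.1 + 126.6 + 107.7 = -632.2
Primary income: 147.2 - 246.1 + 209.4 + 198.9 + 363.6 = 673.0
Secondary income: -68.8 - 124.8 = -193.6
Current account = (-1789.9) + (-632.2) + 673.0 + (-193.6) = -1942.7
(Excluded from the current account — financial account: acquisition of a foreign subsidiary by a resident firm (outward FDI) 339.9, sale of domestic government bonds to non-residents 301.9, foreign purchases of domestic corporate bonds 590.6; capital account: debt forgiveness received from foreign official creditors 114.0, acquisition of foreign patents and trademarks (non-produced assets) 93.4.)

-1942.7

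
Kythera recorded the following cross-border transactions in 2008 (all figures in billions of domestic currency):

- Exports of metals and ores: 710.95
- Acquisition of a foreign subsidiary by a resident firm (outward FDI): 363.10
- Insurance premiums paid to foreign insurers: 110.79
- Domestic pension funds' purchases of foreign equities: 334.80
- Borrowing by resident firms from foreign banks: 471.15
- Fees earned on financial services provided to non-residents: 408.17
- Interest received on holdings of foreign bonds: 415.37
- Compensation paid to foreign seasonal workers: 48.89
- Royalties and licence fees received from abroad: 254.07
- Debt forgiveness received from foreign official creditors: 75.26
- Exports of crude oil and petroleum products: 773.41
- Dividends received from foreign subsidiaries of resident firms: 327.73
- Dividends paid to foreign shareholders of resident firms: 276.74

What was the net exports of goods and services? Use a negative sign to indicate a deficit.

2035.81

Goods: 773.41 + 710.95 = 1484.36
Services: -110.79 + 254.07 + 408.17 = 551.45
Trade balance = 1484.36 + 551.45 = 2035.81
(Excluded from the trade balance — financial account: acquisition of a foreign subsidiary by a resident firm (outward FDI) 363.10, domestic pension funds' purchases of foreign equities 334.80, borrowing by resident firms from foreign banks 471.15; primary income: interest received on holdings of foreign bonds 415.37, compensation paid to foreign seasonal workers 48.89, dividends received from foreign subsidiaries of resident firms 327.73, dividends paid to foreign shareholders of resident firms 276.74; capital account: debt forgiveness received from foreign official creditors 75.26.)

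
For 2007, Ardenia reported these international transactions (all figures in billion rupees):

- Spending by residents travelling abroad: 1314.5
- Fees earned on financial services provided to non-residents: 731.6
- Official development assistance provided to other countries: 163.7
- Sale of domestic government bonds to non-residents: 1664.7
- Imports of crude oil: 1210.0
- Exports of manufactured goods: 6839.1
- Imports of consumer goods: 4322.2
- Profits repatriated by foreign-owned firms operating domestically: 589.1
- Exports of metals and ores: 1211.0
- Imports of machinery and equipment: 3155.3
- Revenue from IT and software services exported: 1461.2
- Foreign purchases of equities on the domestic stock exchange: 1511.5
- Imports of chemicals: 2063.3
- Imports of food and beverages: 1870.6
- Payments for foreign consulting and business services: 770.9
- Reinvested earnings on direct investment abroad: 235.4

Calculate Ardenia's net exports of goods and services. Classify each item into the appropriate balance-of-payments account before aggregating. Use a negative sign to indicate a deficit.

Goods: -3155.3 - 4322.2 - 1210.0 + 6839.1 - 1870.6 + 1211.0 - 2063.3 = -4571.3
Services: -1314.5 - 770.9 + 731.6 + 1461.2 = 107.4
Trade balance = -4571.3 + 107.4 = -4463.9
(Excluded from the trade balance — secondary income: official development assistance provided to other countries 163.7; financial account: sale of domestic government bonds to non-residents 1664.7, foreign purchases of equities on the domestic stock exchange 1511.5; primary income: profits repatriated by foreign-owned firms operating domestically 589.1, reinvested earnings on direct investment abroad 235.4.)

-4463.9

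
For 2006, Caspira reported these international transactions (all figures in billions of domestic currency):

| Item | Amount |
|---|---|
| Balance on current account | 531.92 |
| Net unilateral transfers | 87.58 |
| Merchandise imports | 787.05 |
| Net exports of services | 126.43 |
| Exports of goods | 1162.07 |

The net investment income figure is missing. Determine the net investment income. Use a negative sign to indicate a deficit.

-57.11

Current account = goods balance + services balance + net primary income + net secondary income
Sum of the known components = 589.03
Net investment income = CA - (known components) = 531.92 - 589.03 = -57.11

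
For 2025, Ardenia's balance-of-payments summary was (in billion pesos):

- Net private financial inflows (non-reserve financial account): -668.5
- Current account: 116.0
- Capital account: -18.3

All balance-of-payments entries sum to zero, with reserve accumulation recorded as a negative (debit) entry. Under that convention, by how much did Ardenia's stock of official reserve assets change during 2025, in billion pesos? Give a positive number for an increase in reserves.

-570.8

Official reserve transactions balance = -(116.0 + (-18.3) + (-668.5)) = 570.8
An accumulation of reserves is recorded as a debit (negative entry), so the change in the stock of reserves is the negative of that balance.
Change in official reserves = -(570.8) = -570.8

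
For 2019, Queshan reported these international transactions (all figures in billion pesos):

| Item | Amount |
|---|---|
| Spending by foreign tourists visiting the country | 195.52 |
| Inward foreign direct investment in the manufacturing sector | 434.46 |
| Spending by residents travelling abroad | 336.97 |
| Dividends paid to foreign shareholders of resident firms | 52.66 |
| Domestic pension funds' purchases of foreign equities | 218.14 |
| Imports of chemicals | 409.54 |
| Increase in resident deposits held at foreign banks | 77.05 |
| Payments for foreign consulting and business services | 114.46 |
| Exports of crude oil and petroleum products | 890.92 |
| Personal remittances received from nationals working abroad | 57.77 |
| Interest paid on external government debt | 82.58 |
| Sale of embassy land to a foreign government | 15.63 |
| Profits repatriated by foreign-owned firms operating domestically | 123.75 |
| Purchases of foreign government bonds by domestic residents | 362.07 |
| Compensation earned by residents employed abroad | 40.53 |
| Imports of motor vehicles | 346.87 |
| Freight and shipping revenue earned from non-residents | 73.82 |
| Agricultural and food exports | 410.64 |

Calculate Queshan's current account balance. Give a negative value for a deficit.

202.37

Goods: -409.54 + 890.92 + 410.64 - 346.87 = 545.15
Services: 195.52 - 114.46 - 336.97 + 73.82 = -182.09
Primary income: -52.66 - 123.75 + 40.53 - 82.58 = -218.46
Secondary income: 57.77
Current account = 545.15 + (-182.09) + (-218.46) + 57.77 = 202.37
(Excluded from the current account — financial account: inward foreign direct investment in the manufacturing sector 434.46, domestic pension funds' purchases of foreign equities 218.14, increase in resident deposits held at foreign banks 77.05, purchases of foreign government bonds by domestic residents 362.07; capital account: sale of embassy land to a foreign government 15.63.)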